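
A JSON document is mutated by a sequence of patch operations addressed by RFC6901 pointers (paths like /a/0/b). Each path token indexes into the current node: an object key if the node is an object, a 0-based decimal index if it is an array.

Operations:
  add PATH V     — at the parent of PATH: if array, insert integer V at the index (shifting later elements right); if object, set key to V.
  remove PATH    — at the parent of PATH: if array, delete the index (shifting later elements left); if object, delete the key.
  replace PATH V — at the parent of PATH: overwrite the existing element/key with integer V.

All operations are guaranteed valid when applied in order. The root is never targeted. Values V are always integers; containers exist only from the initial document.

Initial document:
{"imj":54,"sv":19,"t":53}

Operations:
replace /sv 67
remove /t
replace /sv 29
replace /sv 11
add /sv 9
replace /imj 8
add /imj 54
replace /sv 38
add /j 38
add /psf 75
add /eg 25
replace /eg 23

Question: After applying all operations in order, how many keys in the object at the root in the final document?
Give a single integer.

Answer: 5

Derivation:
After op 1 (replace /sv 67): {"imj":54,"sv":67,"t":53}
After op 2 (remove /t): {"imj":54,"sv":67}
After op 3 (replace /sv 29): {"imj":54,"sv":29}
After op 4 (replace /sv 11): {"imj":54,"sv":11}
After op 5 (add /sv 9): {"imj":54,"sv":9}
After op 6 (replace /imj 8): {"imj":8,"sv":9}
After op 7 (add /imj 54): {"imj":54,"sv":9}
After op 8 (replace /sv 38): {"imj":54,"sv":38}
After op 9 (add /j 38): {"imj":54,"j":38,"sv":38}
After op 10 (add /psf 75): {"imj":54,"j":38,"psf":75,"sv":38}
After op 11 (add /eg 25): {"eg":25,"imj":54,"j":38,"psf":75,"sv":38}
After op 12 (replace /eg 23): {"eg":23,"imj":54,"j":38,"psf":75,"sv":38}
Size at the root: 5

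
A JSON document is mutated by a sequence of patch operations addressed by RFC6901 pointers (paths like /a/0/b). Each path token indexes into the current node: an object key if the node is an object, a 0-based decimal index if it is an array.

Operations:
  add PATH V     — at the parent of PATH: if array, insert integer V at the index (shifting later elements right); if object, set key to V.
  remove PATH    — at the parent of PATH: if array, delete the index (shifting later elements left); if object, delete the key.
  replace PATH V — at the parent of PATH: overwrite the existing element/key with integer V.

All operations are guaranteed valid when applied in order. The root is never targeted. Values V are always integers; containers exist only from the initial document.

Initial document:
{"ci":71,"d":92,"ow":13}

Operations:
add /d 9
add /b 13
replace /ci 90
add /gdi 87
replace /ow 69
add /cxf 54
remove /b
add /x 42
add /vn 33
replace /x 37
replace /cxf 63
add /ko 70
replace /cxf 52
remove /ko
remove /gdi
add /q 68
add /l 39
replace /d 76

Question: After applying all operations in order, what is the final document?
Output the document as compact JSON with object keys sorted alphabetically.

Answer: {"ci":90,"cxf":52,"d":76,"l":39,"ow":69,"q":68,"vn":33,"x":37}

Derivation:
After op 1 (add /d 9): {"ci":71,"d":9,"ow":13}
After op 2 (add /b 13): {"b":13,"ci":71,"d":9,"ow":13}
After op 3 (replace /ci 90): {"b":13,"ci":90,"d":9,"ow":13}
After op 4 (add /gdi 87): {"b":13,"ci":90,"d":9,"gdi":87,"ow":13}
After op 5 (replace /ow 69): {"b":13,"ci":90,"d":9,"gdi":87,"ow":69}
After op 6 (add /cxf 54): {"b":13,"ci":90,"cxf":54,"d":9,"gdi":87,"ow":69}
After op 7 (remove /b): {"ci":90,"cxf":54,"d":9,"gdi":87,"ow":69}
After op 8 (add /x 42): {"ci":90,"cxf":54,"d":9,"gdi":87,"ow":69,"x":42}
After op 9 (add /vn 33): {"ci":90,"cxf":54,"d":9,"gdi":87,"ow":69,"vn":33,"x":42}
After op 10 (replace /x 37): {"ci":90,"cxf":54,"d":9,"gdi":87,"ow":69,"vn":33,"x":37}
After op 11 (replace /cxf 63): {"ci":90,"cxf":63,"d":9,"gdi":87,"ow":69,"vn":33,"x":37}
After op 12 (add /ko 70): {"ci":90,"cxf":63,"d":9,"gdi":87,"ko":70,"ow":69,"vn":33,"x":37}
After op 13 (replace /cxf 52): {"ci":90,"cxf":52,"d":9,"gdi":87,"ko":70,"ow":69,"vn":33,"x":37}
After op 14 (remove /ko): {"ci":90,"cxf":52,"d":9,"gdi":87,"ow":69,"vn":33,"x":37}
After op 15 (remove /gdi): {"ci":90,"cxf":52,"d":9,"ow":69,"vn":33,"x":37}
After op 16 (add /q 68): {"ci":90,"cxf":52,"d":9,"ow":69,"q":68,"vn":33,"x":37}
After op 17 (add /l 39): {"ci":90,"cxf":52,"d":9,"l":39,"ow":69,"q":68,"vn":33,"x":37}
After op 18 (replace /d 76): {"ci":90,"cxf":52,"d":76,"l":39,"ow":69,"q":68,"vn":33,"x":37}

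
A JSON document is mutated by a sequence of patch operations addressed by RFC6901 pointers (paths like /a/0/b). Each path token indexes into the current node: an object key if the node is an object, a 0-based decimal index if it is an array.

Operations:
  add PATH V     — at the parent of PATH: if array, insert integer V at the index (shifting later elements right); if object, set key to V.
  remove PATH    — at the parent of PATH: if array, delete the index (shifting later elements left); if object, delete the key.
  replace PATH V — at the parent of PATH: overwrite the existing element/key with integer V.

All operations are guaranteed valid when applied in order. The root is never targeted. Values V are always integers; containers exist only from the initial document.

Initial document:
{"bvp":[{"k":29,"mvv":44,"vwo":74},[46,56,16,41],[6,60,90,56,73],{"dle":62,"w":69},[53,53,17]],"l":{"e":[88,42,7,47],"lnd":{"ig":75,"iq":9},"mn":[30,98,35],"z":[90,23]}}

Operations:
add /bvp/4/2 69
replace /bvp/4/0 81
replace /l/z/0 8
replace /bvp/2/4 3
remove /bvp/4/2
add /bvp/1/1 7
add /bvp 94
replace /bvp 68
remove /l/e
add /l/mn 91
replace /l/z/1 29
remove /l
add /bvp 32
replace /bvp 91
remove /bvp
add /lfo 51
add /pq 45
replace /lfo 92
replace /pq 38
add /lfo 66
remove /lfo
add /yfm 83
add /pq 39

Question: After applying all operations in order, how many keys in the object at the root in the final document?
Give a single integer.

Answer: 2

Derivation:
After op 1 (add /bvp/4/2 69): {"bvp":[{"k":29,"mvv":44,"vwo":74},[46,56,16,41],[6,60,90,56,73],{"dle":62,"w":69},[53,53,69,17]],"l":{"e":[88,42,7,47],"lnd":{"ig":75,"iq":9},"mn":[30,98,35],"z":[90,23]}}
After op 2 (replace /bvp/4/0 81): {"bvp":[{"k":29,"mvv":44,"vwo":74},[46,56,16,41],[6,60,90,56,73],{"dle":62,"w":69},[81,53,69,17]],"l":{"e":[88,42,7,47],"lnd":{"ig":75,"iq":9},"mn":[30,98,35],"z":[90,23]}}
After op 3 (replace /l/z/0 8): {"bvp":[{"k":29,"mvv":44,"vwo":74},[46,56,16,41],[6,60,90,56,73],{"dle":62,"w":69},[81,53,69,17]],"l":{"e":[88,42,7,47],"lnd":{"ig":75,"iq":9},"mn":[30,98,35],"z":[8,23]}}
After op 4 (replace /bvp/2/4 3): {"bvp":[{"k":29,"mvv":44,"vwo":74},[46,56,16,41],[6,60,90,56,3],{"dle":62,"w":69},[81,53,69,17]],"l":{"e":[88,42,7,47],"lnd":{"ig":75,"iq":9},"mn":[30,98,35],"z":[8,23]}}
After op 5 (remove /bvp/4/2): {"bvp":[{"k":29,"mvv":44,"vwo":74},[46,56,16,41],[6,60,90,56,3],{"dle":62,"w":69},[81,53,17]],"l":{"e":[88,42,7,47],"lnd":{"ig":75,"iq":9},"mn":[30,98,35],"z":[8,23]}}
After op 6 (add /bvp/1/1 7): {"bvp":[{"k":29,"mvv":44,"vwo":74},[46,7,56,16,41],[6,60,90,56,3],{"dle":62,"w":69},[81,53,17]],"l":{"e":[88,42,7,47],"lnd":{"ig":75,"iq":9},"mn":[30,98,35],"z":[8,23]}}
After op 7 (add /bvp 94): {"bvp":94,"l":{"e":[88,42,7,47],"lnd":{"ig":75,"iq":9},"mn":[30,98,35],"z":[8,23]}}
After op 8 (replace /bvp 68): {"bvp":68,"l":{"e":[88,42,7,47],"lnd":{"ig":75,"iq":9},"mn":[30,98,35],"z":[8,23]}}
After op 9 (remove /l/e): {"bvp":68,"l":{"lnd":{"ig":75,"iq":9},"mn":[30,98,35],"z":[8,23]}}
After op 10 (add /l/mn 91): {"bvp":68,"l":{"lnd":{"ig":75,"iq":9},"mn":91,"z":[8,23]}}
After op 11 (replace /l/z/1 29): {"bvp":68,"l":{"lnd":{"ig":75,"iq":9},"mn":91,"z":[8,29]}}
After op 12 (remove /l): {"bvp":68}
After op 13 (add /bvp 32): {"bvp":32}
After op 14 (replace /bvp 91): {"bvp":91}
After op 15 (remove /bvp): {}
After op 16 (add /lfo 51): {"lfo":51}
After op 17 (add /pq 45): {"lfo":51,"pq":45}
After op 18 (replace /lfo 92): {"lfo":92,"pq":45}
After op 19 (replace /pq 38): {"lfo":92,"pq":38}
After op 20 (add /lfo 66): {"lfo":66,"pq":38}
After op 21 (remove /lfo): {"pq":38}
After op 22 (add /yfm 83): {"pq":38,"yfm":83}
After op 23 (add /pq 39): {"pq":39,"yfm":83}
Size at the root: 2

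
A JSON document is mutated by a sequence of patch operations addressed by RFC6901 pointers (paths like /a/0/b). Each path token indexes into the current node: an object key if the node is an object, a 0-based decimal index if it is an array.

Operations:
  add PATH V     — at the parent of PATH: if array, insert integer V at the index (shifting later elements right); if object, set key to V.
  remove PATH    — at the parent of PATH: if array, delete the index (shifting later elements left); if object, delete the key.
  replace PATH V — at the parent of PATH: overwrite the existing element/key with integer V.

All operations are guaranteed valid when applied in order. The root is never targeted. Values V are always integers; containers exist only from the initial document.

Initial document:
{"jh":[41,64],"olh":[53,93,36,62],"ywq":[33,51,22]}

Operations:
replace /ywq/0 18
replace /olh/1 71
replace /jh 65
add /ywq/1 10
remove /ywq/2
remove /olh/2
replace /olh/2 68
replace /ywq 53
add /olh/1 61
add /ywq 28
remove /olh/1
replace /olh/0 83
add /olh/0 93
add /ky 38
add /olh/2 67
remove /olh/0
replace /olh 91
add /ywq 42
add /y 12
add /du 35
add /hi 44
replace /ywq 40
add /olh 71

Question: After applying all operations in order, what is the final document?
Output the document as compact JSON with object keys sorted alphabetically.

After op 1 (replace /ywq/0 18): {"jh":[41,64],"olh":[53,93,36,62],"ywq":[18,51,22]}
After op 2 (replace /olh/1 71): {"jh":[41,64],"olh":[53,71,36,62],"ywq":[18,51,22]}
After op 3 (replace /jh 65): {"jh":65,"olh":[53,71,36,62],"ywq":[18,51,22]}
After op 4 (add /ywq/1 10): {"jh":65,"olh":[53,71,36,62],"ywq":[18,10,51,22]}
After op 5 (remove /ywq/2): {"jh":65,"olh":[53,71,36,62],"ywq":[18,10,22]}
After op 6 (remove /olh/2): {"jh":65,"olh":[53,71,62],"ywq":[18,10,22]}
After op 7 (replace /olh/2 68): {"jh":65,"olh":[53,71,68],"ywq":[18,10,22]}
After op 8 (replace /ywq 53): {"jh":65,"olh":[53,71,68],"ywq":53}
After op 9 (add /olh/1 61): {"jh":65,"olh":[53,61,71,68],"ywq":53}
After op 10 (add /ywq 28): {"jh":65,"olh":[53,61,71,68],"ywq":28}
After op 11 (remove /olh/1): {"jh":65,"olh":[53,71,68],"ywq":28}
After op 12 (replace /olh/0 83): {"jh":65,"olh":[83,71,68],"ywq":28}
After op 13 (add /olh/0 93): {"jh":65,"olh":[93,83,71,68],"ywq":28}
After op 14 (add /ky 38): {"jh":65,"ky":38,"olh":[93,83,71,68],"ywq":28}
After op 15 (add /olh/2 67): {"jh":65,"ky":38,"olh":[93,83,67,71,68],"ywq":28}
After op 16 (remove /olh/0): {"jh":65,"ky":38,"olh":[83,67,71,68],"ywq":28}
After op 17 (replace /olh 91): {"jh":65,"ky":38,"olh":91,"ywq":28}
After op 18 (add /ywq 42): {"jh":65,"ky":38,"olh":91,"ywq":42}
After op 19 (add /y 12): {"jh":65,"ky":38,"olh":91,"y":12,"ywq":42}
After op 20 (add /du 35): {"du":35,"jh":65,"ky":38,"olh":91,"y":12,"ywq":42}
After op 21 (add /hi 44): {"du":35,"hi":44,"jh":65,"ky":38,"olh":91,"y":12,"ywq":42}
After op 22 (replace /ywq 40): {"du":35,"hi":44,"jh":65,"ky":38,"olh":91,"y":12,"ywq":40}
After op 23 (add /olh 71): {"du":35,"hi":44,"jh":65,"ky":38,"olh":71,"y":12,"ywq":40}

Answer: {"du":35,"hi":44,"jh":65,"ky":38,"olh":71,"y":12,"ywq":40}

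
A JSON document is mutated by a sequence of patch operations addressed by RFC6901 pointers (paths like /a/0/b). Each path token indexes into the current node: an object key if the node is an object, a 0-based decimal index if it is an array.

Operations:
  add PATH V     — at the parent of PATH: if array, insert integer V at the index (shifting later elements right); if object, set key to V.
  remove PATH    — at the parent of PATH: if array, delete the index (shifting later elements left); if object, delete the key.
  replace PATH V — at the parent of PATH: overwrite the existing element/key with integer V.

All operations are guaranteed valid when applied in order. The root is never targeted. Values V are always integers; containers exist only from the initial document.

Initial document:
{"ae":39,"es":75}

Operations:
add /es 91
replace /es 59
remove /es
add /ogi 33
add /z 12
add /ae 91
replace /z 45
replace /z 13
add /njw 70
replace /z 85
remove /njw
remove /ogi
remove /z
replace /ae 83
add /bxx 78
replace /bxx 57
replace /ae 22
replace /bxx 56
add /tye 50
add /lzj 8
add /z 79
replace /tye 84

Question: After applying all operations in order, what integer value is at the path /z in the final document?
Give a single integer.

After op 1 (add /es 91): {"ae":39,"es":91}
After op 2 (replace /es 59): {"ae":39,"es":59}
After op 3 (remove /es): {"ae":39}
After op 4 (add /ogi 33): {"ae":39,"ogi":33}
After op 5 (add /z 12): {"ae":39,"ogi":33,"z":12}
After op 6 (add /ae 91): {"ae":91,"ogi":33,"z":12}
After op 7 (replace /z 45): {"ae":91,"ogi":33,"z":45}
After op 8 (replace /z 13): {"ae":91,"ogi":33,"z":13}
After op 9 (add /njw 70): {"ae":91,"njw":70,"ogi":33,"z":13}
After op 10 (replace /z 85): {"ae":91,"njw":70,"ogi":33,"z":85}
After op 11 (remove /njw): {"ae":91,"ogi":33,"z":85}
After op 12 (remove /ogi): {"ae":91,"z":85}
After op 13 (remove /z): {"ae":91}
After op 14 (replace /ae 83): {"ae":83}
After op 15 (add /bxx 78): {"ae":83,"bxx":78}
After op 16 (replace /bxx 57): {"ae":83,"bxx":57}
After op 17 (replace /ae 22): {"ae":22,"bxx":57}
After op 18 (replace /bxx 56): {"ae":22,"bxx":56}
After op 19 (add /tye 50): {"ae":22,"bxx":56,"tye":50}
After op 20 (add /lzj 8): {"ae":22,"bxx":56,"lzj":8,"tye":50}
After op 21 (add /z 79): {"ae":22,"bxx":56,"lzj":8,"tye":50,"z":79}
After op 22 (replace /tye 84): {"ae":22,"bxx":56,"lzj":8,"tye":84,"z":79}
Value at /z: 79

Answer: 79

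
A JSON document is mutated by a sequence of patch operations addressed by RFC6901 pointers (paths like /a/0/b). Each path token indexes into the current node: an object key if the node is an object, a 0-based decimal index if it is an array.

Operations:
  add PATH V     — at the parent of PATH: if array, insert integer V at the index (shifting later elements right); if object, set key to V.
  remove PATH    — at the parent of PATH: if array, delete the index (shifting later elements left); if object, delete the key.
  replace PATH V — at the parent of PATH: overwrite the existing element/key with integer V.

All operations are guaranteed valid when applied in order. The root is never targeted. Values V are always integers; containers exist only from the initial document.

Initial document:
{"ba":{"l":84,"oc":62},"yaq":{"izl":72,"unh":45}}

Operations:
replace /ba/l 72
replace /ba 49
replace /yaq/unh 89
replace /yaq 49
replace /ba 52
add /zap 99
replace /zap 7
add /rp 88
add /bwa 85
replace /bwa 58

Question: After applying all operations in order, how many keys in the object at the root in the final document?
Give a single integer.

After op 1 (replace /ba/l 72): {"ba":{"l":72,"oc":62},"yaq":{"izl":72,"unh":45}}
After op 2 (replace /ba 49): {"ba":49,"yaq":{"izl":72,"unh":45}}
After op 3 (replace /yaq/unh 89): {"ba":49,"yaq":{"izl":72,"unh":89}}
After op 4 (replace /yaq 49): {"ba":49,"yaq":49}
After op 5 (replace /ba 52): {"ba":52,"yaq":49}
After op 6 (add /zap 99): {"ba":52,"yaq":49,"zap":99}
After op 7 (replace /zap 7): {"ba":52,"yaq":49,"zap":7}
After op 8 (add /rp 88): {"ba":52,"rp":88,"yaq":49,"zap":7}
After op 9 (add /bwa 85): {"ba":52,"bwa":85,"rp":88,"yaq":49,"zap":7}
After op 10 (replace /bwa 58): {"ba":52,"bwa":58,"rp":88,"yaq":49,"zap":7}
Size at the root: 5

Answer: 5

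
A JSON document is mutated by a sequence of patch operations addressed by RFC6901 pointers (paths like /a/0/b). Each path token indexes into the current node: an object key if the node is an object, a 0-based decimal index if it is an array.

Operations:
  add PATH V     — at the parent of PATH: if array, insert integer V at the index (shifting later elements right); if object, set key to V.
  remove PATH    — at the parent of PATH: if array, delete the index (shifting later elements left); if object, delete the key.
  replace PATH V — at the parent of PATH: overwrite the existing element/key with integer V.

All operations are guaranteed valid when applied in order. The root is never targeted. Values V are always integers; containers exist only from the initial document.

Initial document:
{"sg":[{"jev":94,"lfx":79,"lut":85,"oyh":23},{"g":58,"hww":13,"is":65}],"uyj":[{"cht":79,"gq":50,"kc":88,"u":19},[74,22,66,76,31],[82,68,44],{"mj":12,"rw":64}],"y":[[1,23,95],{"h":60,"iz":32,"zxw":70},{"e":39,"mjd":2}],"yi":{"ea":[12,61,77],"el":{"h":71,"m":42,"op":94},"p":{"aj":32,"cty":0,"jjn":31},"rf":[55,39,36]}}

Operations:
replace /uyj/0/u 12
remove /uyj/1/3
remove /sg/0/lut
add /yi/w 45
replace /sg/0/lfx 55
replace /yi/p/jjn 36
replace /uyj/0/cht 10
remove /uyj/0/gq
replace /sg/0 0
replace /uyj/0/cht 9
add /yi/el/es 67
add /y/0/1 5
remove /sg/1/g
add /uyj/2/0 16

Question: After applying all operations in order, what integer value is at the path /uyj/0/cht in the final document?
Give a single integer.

After op 1 (replace /uyj/0/u 12): {"sg":[{"jev":94,"lfx":79,"lut":85,"oyh":23},{"g":58,"hww":13,"is":65}],"uyj":[{"cht":79,"gq":50,"kc":88,"u":12},[74,22,66,76,31],[82,68,44],{"mj":12,"rw":64}],"y":[[1,23,95],{"h":60,"iz":32,"zxw":70},{"e":39,"mjd":2}],"yi":{"ea":[12,61,77],"el":{"h":71,"m":42,"op":94},"p":{"aj":32,"cty":0,"jjn":31},"rf":[55,39,36]}}
After op 2 (remove /uyj/1/3): {"sg":[{"jev":94,"lfx":79,"lut":85,"oyh":23},{"g":58,"hww":13,"is":65}],"uyj":[{"cht":79,"gq":50,"kc":88,"u":12},[74,22,66,31],[82,68,44],{"mj":12,"rw":64}],"y":[[1,23,95],{"h":60,"iz":32,"zxw":70},{"e":39,"mjd":2}],"yi":{"ea":[12,61,77],"el":{"h":71,"m":42,"op":94},"p":{"aj":32,"cty":0,"jjn":31},"rf":[55,39,36]}}
After op 3 (remove /sg/0/lut): {"sg":[{"jev":94,"lfx":79,"oyh":23},{"g":58,"hww":13,"is":65}],"uyj":[{"cht":79,"gq":50,"kc":88,"u":12},[74,22,66,31],[82,68,44],{"mj":12,"rw":64}],"y":[[1,23,95],{"h":60,"iz":32,"zxw":70},{"e":39,"mjd":2}],"yi":{"ea":[12,61,77],"el":{"h":71,"m":42,"op":94},"p":{"aj":32,"cty":0,"jjn":31},"rf":[55,39,36]}}
After op 4 (add /yi/w 45): {"sg":[{"jev":94,"lfx":79,"oyh":23},{"g":58,"hww":13,"is":65}],"uyj":[{"cht":79,"gq":50,"kc":88,"u":12},[74,22,66,31],[82,68,44],{"mj":12,"rw":64}],"y":[[1,23,95],{"h":60,"iz":32,"zxw":70},{"e":39,"mjd":2}],"yi":{"ea":[12,61,77],"el":{"h":71,"m":42,"op":94},"p":{"aj":32,"cty":0,"jjn":31},"rf":[55,39,36],"w":45}}
After op 5 (replace /sg/0/lfx 55): {"sg":[{"jev":94,"lfx":55,"oyh":23},{"g":58,"hww":13,"is":65}],"uyj":[{"cht":79,"gq":50,"kc":88,"u":12},[74,22,66,31],[82,68,44],{"mj":12,"rw":64}],"y":[[1,23,95],{"h":60,"iz":32,"zxw":70},{"e":39,"mjd":2}],"yi":{"ea":[12,61,77],"el":{"h":71,"m":42,"op":94},"p":{"aj":32,"cty":0,"jjn":31},"rf":[55,39,36],"w":45}}
After op 6 (replace /yi/p/jjn 36): {"sg":[{"jev":94,"lfx":55,"oyh":23},{"g":58,"hww":13,"is":65}],"uyj":[{"cht":79,"gq":50,"kc":88,"u":12},[74,22,66,31],[82,68,44],{"mj":12,"rw":64}],"y":[[1,23,95],{"h":60,"iz":32,"zxw":70},{"e":39,"mjd":2}],"yi":{"ea":[12,61,77],"el":{"h":71,"m":42,"op":94},"p":{"aj":32,"cty":0,"jjn":36},"rf":[55,39,36],"w":45}}
After op 7 (replace /uyj/0/cht 10): {"sg":[{"jev":94,"lfx":55,"oyh":23},{"g":58,"hww":13,"is":65}],"uyj":[{"cht":10,"gq":50,"kc":88,"u":12},[74,22,66,31],[82,68,44],{"mj":12,"rw":64}],"y":[[1,23,95],{"h":60,"iz":32,"zxw":70},{"e":39,"mjd":2}],"yi":{"ea":[12,61,77],"el":{"h":71,"m":42,"op":94},"p":{"aj":32,"cty":0,"jjn":36},"rf":[55,39,36],"w":45}}
After op 8 (remove /uyj/0/gq): {"sg":[{"jev":94,"lfx":55,"oyh":23},{"g":58,"hww":13,"is":65}],"uyj":[{"cht":10,"kc":88,"u":12},[74,22,66,31],[82,68,44],{"mj":12,"rw":64}],"y":[[1,23,95],{"h":60,"iz":32,"zxw":70},{"e":39,"mjd":2}],"yi":{"ea":[12,61,77],"el":{"h":71,"m":42,"op":94},"p":{"aj":32,"cty":0,"jjn":36},"rf":[55,39,36],"w":45}}
After op 9 (replace /sg/0 0): {"sg":[0,{"g":58,"hww":13,"is":65}],"uyj":[{"cht":10,"kc":88,"u":12},[74,22,66,31],[82,68,44],{"mj":12,"rw":64}],"y":[[1,23,95],{"h":60,"iz":32,"zxw":70},{"e":39,"mjd":2}],"yi":{"ea":[12,61,77],"el":{"h":71,"m":42,"op":94},"p":{"aj":32,"cty":0,"jjn":36},"rf":[55,39,36],"w":45}}
After op 10 (replace /uyj/0/cht 9): {"sg":[0,{"g":58,"hww":13,"is":65}],"uyj":[{"cht":9,"kc":88,"u":12},[74,22,66,31],[82,68,44],{"mj":12,"rw":64}],"y":[[1,23,95],{"h":60,"iz":32,"zxw":70},{"e":39,"mjd":2}],"yi":{"ea":[12,61,77],"el":{"h":71,"m":42,"op":94},"p":{"aj":32,"cty":0,"jjn":36},"rf":[55,39,36],"w":45}}
After op 11 (add /yi/el/es 67): {"sg":[0,{"g":58,"hww":13,"is":65}],"uyj":[{"cht":9,"kc":88,"u":12},[74,22,66,31],[82,68,44],{"mj":12,"rw":64}],"y":[[1,23,95],{"h":60,"iz":32,"zxw":70},{"e":39,"mjd":2}],"yi":{"ea":[12,61,77],"el":{"es":67,"h":71,"m":42,"op":94},"p":{"aj":32,"cty":0,"jjn":36},"rf":[55,39,36],"w":45}}
After op 12 (add /y/0/1 5): {"sg":[0,{"g":58,"hww":13,"is":65}],"uyj":[{"cht":9,"kc":88,"u":12},[74,22,66,31],[82,68,44],{"mj":12,"rw":64}],"y":[[1,5,23,95],{"h":60,"iz":32,"zxw":70},{"e":39,"mjd":2}],"yi":{"ea":[12,61,77],"el":{"es":67,"h":71,"m":42,"op":94},"p":{"aj":32,"cty":0,"jjn":36},"rf":[55,39,36],"w":45}}
After op 13 (remove /sg/1/g): {"sg":[0,{"hww":13,"is":65}],"uyj":[{"cht":9,"kc":88,"u":12},[74,22,66,31],[82,68,44],{"mj":12,"rw":64}],"y":[[1,5,23,95],{"h":60,"iz":32,"zxw":70},{"e":39,"mjd":2}],"yi":{"ea":[12,61,77],"el":{"es":67,"h":71,"m":42,"op":94},"p":{"aj":32,"cty":0,"jjn":36},"rf":[55,39,36],"w":45}}
After op 14 (add /uyj/2/0 16): {"sg":[0,{"hww":13,"is":65}],"uyj":[{"cht":9,"kc":88,"u":12},[74,22,66,31],[16,82,68,44],{"mj":12,"rw":64}],"y":[[1,5,23,95],{"h":60,"iz":32,"zxw":70},{"e":39,"mjd":2}],"yi":{"ea":[12,61,77],"el":{"es":67,"h":71,"m":42,"op":94},"p":{"aj":32,"cty":0,"jjn":36},"rf":[55,39,36],"w":45}}
Value at /uyj/0/cht: 9

Answer: 9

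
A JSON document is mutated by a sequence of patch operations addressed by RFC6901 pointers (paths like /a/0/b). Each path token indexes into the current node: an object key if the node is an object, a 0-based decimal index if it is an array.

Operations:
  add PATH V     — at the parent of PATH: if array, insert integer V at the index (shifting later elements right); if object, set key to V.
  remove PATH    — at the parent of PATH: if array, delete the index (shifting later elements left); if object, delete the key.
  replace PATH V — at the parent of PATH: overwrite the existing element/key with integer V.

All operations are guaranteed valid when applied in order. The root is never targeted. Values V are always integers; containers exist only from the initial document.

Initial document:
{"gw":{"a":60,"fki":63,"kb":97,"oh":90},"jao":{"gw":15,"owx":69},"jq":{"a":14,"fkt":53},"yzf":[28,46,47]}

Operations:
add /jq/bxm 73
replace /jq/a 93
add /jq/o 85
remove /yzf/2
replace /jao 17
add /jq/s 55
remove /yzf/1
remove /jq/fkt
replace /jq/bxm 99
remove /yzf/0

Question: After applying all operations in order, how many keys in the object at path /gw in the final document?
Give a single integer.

After op 1 (add /jq/bxm 73): {"gw":{"a":60,"fki":63,"kb":97,"oh":90},"jao":{"gw":15,"owx":69},"jq":{"a":14,"bxm":73,"fkt":53},"yzf":[28,46,47]}
After op 2 (replace /jq/a 93): {"gw":{"a":60,"fki":63,"kb":97,"oh":90},"jao":{"gw":15,"owx":69},"jq":{"a":93,"bxm":73,"fkt":53},"yzf":[28,46,47]}
After op 3 (add /jq/o 85): {"gw":{"a":60,"fki":63,"kb":97,"oh":90},"jao":{"gw":15,"owx":69},"jq":{"a":93,"bxm":73,"fkt":53,"o":85},"yzf":[28,46,47]}
After op 4 (remove /yzf/2): {"gw":{"a":60,"fki":63,"kb":97,"oh":90},"jao":{"gw":15,"owx":69},"jq":{"a":93,"bxm":73,"fkt":53,"o":85},"yzf":[28,46]}
After op 5 (replace /jao 17): {"gw":{"a":60,"fki":63,"kb":97,"oh":90},"jao":17,"jq":{"a":93,"bxm":73,"fkt":53,"o":85},"yzf":[28,46]}
After op 6 (add /jq/s 55): {"gw":{"a":60,"fki":63,"kb":97,"oh":90},"jao":17,"jq":{"a":93,"bxm":73,"fkt":53,"o":85,"s":55},"yzf":[28,46]}
After op 7 (remove /yzf/1): {"gw":{"a":60,"fki":63,"kb":97,"oh":90},"jao":17,"jq":{"a":93,"bxm":73,"fkt":53,"o":85,"s":55},"yzf":[28]}
After op 8 (remove /jq/fkt): {"gw":{"a":60,"fki":63,"kb":97,"oh":90},"jao":17,"jq":{"a":93,"bxm":73,"o":85,"s":55},"yzf":[28]}
After op 9 (replace /jq/bxm 99): {"gw":{"a":60,"fki":63,"kb":97,"oh":90},"jao":17,"jq":{"a":93,"bxm":99,"o":85,"s":55},"yzf":[28]}
After op 10 (remove /yzf/0): {"gw":{"a":60,"fki":63,"kb":97,"oh":90},"jao":17,"jq":{"a":93,"bxm":99,"o":85,"s":55},"yzf":[]}
Size at path /gw: 4

Answer: 4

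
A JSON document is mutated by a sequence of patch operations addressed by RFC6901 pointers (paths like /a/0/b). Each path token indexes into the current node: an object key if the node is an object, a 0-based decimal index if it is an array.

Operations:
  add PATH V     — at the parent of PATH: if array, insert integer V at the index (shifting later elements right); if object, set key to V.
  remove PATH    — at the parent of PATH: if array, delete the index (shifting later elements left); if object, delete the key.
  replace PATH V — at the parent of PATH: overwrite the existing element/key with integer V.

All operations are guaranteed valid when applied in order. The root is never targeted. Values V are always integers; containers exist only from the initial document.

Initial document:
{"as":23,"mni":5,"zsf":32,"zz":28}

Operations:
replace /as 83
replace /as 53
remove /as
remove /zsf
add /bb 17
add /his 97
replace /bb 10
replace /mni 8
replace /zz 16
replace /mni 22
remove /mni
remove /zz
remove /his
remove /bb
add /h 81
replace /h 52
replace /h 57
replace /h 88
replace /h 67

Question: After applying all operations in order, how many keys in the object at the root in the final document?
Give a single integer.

Answer: 1

Derivation:
After op 1 (replace /as 83): {"as":83,"mni":5,"zsf":32,"zz":28}
After op 2 (replace /as 53): {"as":53,"mni":5,"zsf":32,"zz":28}
After op 3 (remove /as): {"mni":5,"zsf":32,"zz":28}
After op 4 (remove /zsf): {"mni":5,"zz":28}
After op 5 (add /bb 17): {"bb":17,"mni":5,"zz":28}
After op 6 (add /his 97): {"bb":17,"his":97,"mni":5,"zz":28}
After op 7 (replace /bb 10): {"bb":10,"his":97,"mni":5,"zz":28}
After op 8 (replace /mni 8): {"bb":10,"his":97,"mni":8,"zz":28}
After op 9 (replace /zz 16): {"bb":10,"his":97,"mni":8,"zz":16}
After op 10 (replace /mni 22): {"bb":10,"his":97,"mni":22,"zz":16}
After op 11 (remove /mni): {"bb":10,"his":97,"zz":16}
After op 12 (remove /zz): {"bb":10,"his":97}
After op 13 (remove /his): {"bb":10}
After op 14 (remove /bb): {}
After op 15 (add /h 81): {"h":81}
After op 16 (replace /h 52): {"h":52}
After op 17 (replace /h 57): {"h":57}
After op 18 (replace /h 88): {"h":88}
After op 19 (replace /h 67): {"h":67}
Size at the root: 1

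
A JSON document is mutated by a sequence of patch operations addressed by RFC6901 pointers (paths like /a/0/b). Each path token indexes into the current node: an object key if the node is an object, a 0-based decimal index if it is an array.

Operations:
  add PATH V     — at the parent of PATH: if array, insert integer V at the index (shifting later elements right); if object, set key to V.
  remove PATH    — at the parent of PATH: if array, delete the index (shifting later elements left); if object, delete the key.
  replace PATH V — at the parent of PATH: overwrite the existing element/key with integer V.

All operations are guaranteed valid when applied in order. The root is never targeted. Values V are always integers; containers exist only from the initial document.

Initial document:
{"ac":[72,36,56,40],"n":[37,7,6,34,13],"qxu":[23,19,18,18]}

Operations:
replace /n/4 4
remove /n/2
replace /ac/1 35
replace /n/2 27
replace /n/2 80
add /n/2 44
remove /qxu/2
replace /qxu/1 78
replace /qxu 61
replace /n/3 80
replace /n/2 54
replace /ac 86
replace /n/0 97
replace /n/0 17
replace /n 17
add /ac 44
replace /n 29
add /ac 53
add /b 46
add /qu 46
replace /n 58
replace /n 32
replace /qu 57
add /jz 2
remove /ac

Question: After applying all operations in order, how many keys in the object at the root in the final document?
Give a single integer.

After op 1 (replace /n/4 4): {"ac":[72,36,56,40],"n":[37,7,6,34,4],"qxu":[23,19,18,18]}
After op 2 (remove /n/2): {"ac":[72,36,56,40],"n":[37,7,34,4],"qxu":[23,19,18,18]}
After op 3 (replace /ac/1 35): {"ac":[72,35,56,40],"n":[37,7,34,4],"qxu":[23,19,18,18]}
After op 4 (replace /n/2 27): {"ac":[72,35,56,40],"n":[37,7,27,4],"qxu":[23,19,18,18]}
After op 5 (replace /n/2 80): {"ac":[72,35,56,40],"n":[37,7,80,4],"qxu":[23,19,18,18]}
After op 6 (add /n/2 44): {"ac":[72,35,56,40],"n":[37,7,44,80,4],"qxu":[23,19,18,18]}
After op 7 (remove /qxu/2): {"ac":[72,35,56,40],"n":[37,7,44,80,4],"qxu":[23,19,18]}
After op 8 (replace /qxu/1 78): {"ac":[72,35,56,40],"n":[37,7,44,80,4],"qxu":[23,78,18]}
After op 9 (replace /qxu 61): {"ac":[72,35,56,40],"n":[37,7,44,80,4],"qxu":61}
After op 10 (replace /n/3 80): {"ac":[72,35,56,40],"n":[37,7,44,80,4],"qxu":61}
After op 11 (replace /n/2 54): {"ac":[72,35,56,40],"n":[37,7,54,80,4],"qxu":61}
After op 12 (replace /ac 86): {"ac":86,"n":[37,7,54,80,4],"qxu":61}
After op 13 (replace /n/0 97): {"ac":86,"n":[97,7,54,80,4],"qxu":61}
After op 14 (replace /n/0 17): {"ac":86,"n":[17,7,54,80,4],"qxu":61}
After op 15 (replace /n 17): {"ac":86,"n":17,"qxu":61}
After op 16 (add /ac 44): {"ac":44,"n":17,"qxu":61}
After op 17 (replace /n 29): {"ac":44,"n":29,"qxu":61}
After op 18 (add /ac 53): {"ac":53,"n":29,"qxu":61}
After op 19 (add /b 46): {"ac":53,"b":46,"n":29,"qxu":61}
After op 20 (add /qu 46): {"ac":53,"b":46,"n":29,"qu":46,"qxu":61}
After op 21 (replace /n 58): {"ac":53,"b":46,"n":58,"qu":46,"qxu":61}
After op 22 (replace /n 32): {"ac":53,"b":46,"n":32,"qu":46,"qxu":61}
After op 23 (replace /qu 57): {"ac":53,"b":46,"n":32,"qu":57,"qxu":61}
After op 24 (add /jz 2): {"ac":53,"b":46,"jz":2,"n":32,"qu":57,"qxu":61}
After op 25 (remove /ac): {"b":46,"jz":2,"n":32,"qu":57,"qxu":61}
Size at the root: 5

Answer: 5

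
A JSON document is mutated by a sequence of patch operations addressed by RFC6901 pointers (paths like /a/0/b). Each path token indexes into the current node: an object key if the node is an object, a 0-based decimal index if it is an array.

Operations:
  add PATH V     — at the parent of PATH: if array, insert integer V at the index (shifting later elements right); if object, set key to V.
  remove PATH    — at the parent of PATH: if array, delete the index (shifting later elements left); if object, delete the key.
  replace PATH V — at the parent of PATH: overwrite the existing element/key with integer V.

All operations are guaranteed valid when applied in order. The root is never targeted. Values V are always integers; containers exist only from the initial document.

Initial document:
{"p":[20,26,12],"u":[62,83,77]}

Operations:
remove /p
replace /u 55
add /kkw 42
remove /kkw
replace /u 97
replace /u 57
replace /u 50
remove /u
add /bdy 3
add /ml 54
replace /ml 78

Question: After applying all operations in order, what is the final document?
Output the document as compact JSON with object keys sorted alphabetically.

After op 1 (remove /p): {"u":[62,83,77]}
After op 2 (replace /u 55): {"u":55}
After op 3 (add /kkw 42): {"kkw":42,"u":55}
After op 4 (remove /kkw): {"u":55}
After op 5 (replace /u 97): {"u":97}
After op 6 (replace /u 57): {"u":57}
After op 7 (replace /u 50): {"u":50}
After op 8 (remove /u): {}
After op 9 (add /bdy 3): {"bdy":3}
After op 10 (add /ml 54): {"bdy":3,"ml":54}
After op 11 (replace /ml 78): {"bdy":3,"ml":78}

Answer: {"bdy":3,"ml":78}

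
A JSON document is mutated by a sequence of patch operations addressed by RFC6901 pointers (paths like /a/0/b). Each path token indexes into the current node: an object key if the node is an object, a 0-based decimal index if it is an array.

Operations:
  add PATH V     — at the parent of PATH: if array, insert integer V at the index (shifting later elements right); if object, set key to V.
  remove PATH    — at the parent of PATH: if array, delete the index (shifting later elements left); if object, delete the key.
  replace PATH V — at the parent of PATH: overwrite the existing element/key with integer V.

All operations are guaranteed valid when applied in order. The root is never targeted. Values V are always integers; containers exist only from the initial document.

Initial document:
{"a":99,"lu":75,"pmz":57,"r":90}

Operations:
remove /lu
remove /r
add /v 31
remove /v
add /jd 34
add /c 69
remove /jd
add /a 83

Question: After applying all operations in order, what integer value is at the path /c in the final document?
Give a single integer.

After op 1 (remove /lu): {"a":99,"pmz":57,"r":90}
After op 2 (remove /r): {"a":99,"pmz":57}
After op 3 (add /v 31): {"a":99,"pmz":57,"v":31}
After op 4 (remove /v): {"a":99,"pmz":57}
After op 5 (add /jd 34): {"a":99,"jd":34,"pmz":57}
After op 6 (add /c 69): {"a":99,"c":69,"jd":34,"pmz":57}
After op 7 (remove /jd): {"a":99,"c":69,"pmz":57}
After op 8 (add /a 83): {"a":83,"c":69,"pmz":57}
Value at /c: 69

Answer: 69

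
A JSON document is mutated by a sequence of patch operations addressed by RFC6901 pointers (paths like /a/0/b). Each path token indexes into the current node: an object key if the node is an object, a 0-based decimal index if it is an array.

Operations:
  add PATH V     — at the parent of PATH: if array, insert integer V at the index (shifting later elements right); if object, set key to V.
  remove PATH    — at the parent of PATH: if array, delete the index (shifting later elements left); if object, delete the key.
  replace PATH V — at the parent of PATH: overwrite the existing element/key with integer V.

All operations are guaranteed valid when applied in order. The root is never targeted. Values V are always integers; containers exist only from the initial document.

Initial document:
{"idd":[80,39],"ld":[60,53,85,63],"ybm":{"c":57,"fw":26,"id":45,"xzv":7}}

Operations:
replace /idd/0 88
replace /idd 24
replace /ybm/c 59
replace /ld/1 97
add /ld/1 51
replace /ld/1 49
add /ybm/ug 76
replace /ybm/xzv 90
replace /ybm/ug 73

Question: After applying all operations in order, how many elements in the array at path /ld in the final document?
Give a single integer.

After op 1 (replace /idd/0 88): {"idd":[88,39],"ld":[60,53,85,63],"ybm":{"c":57,"fw":26,"id":45,"xzv":7}}
After op 2 (replace /idd 24): {"idd":24,"ld":[60,53,85,63],"ybm":{"c":57,"fw":26,"id":45,"xzv":7}}
After op 3 (replace /ybm/c 59): {"idd":24,"ld":[60,53,85,63],"ybm":{"c":59,"fw":26,"id":45,"xzv":7}}
After op 4 (replace /ld/1 97): {"idd":24,"ld":[60,97,85,63],"ybm":{"c":59,"fw":26,"id":45,"xzv":7}}
After op 5 (add /ld/1 51): {"idd":24,"ld":[60,51,97,85,63],"ybm":{"c":59,"fw":26,"id":45,"xzv":7}}
After op 6 (replace /ld/1 49): {"idd":24,"ld":[60,49,97,85,63],"ybm":{"c":59,"fw":26,"id":45,"xzv":7}}
After op 7 (add /ybm/ug 76): {"idd":24,"ld":[60,49,97,85,63],"ybm":{"c":59,"fw":26,"id":45,"ug":76,"xzv":7}}
After op 8 (replace /ybm/xzv 90): {"idd":24,"ld":[60,49,97,85,63],"ybm":{"c":59,"fw":26,"id":45,"ug":76,"xzv":90}}
After op 9 (replace /ybm/ug 73): {"idd":24,"ld":[60,49,97,85,63],"ybm":{"c":59,"fw":26,"id":45,"ug":73,"xzv":90}}
Size at path /ld: 5

Answer: 5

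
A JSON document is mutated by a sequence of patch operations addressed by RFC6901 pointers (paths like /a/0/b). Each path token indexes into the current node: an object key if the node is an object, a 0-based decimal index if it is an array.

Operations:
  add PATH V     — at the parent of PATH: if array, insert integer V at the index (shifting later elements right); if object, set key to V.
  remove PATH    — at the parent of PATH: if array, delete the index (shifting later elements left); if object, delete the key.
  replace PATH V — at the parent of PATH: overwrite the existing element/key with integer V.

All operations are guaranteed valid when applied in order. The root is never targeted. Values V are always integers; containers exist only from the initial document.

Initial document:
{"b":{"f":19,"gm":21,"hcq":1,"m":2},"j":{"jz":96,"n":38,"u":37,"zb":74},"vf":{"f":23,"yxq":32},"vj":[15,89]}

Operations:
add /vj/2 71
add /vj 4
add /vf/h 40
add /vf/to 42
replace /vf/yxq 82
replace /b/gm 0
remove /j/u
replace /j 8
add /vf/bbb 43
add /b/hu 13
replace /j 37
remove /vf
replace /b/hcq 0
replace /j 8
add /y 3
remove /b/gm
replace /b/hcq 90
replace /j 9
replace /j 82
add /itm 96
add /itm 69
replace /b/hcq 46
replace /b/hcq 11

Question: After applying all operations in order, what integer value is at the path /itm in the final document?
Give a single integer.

Answer: 69

Derivation:
After op 1 (add /vj/2 71): {"b":{"f":19,"gm":21,"hcq":1,"m":2},"j":{"jz":96,"n":38,"u":37,"zb":74},"vf":{"f":23,"yxq":32},"vj":[15,89,71]}
After op 2 (add /vj 4): {"b":{"f":19,"gm":21,"hcq":1,"m":2},"j":{"jz":96,"n":38,"u":37,"zb":74},"vf":{"f":23,"yxq":32},"vj":4}
After op 3 (add /vf/h 40): {"b":{"f":19,"gm":21,"hcq":1,"m":2},"j":{"jz":96,"n":38,"u":37,"zb":74},"vf":{"f":23,"h":40,"yxq":32},"vj":4}
After op 4 (add /vf/to 42): {"b":{"f":19,"gm":21,"hcq":1,"m":2},"j":{"jz":96,"n":38,"u":37,"zb":74},"vf":{"f":23,"h":40,"to":42,"yxq":32},"vj":4}
After op 5 (replace /vf/yxq 82): {"b":{"f":19,"gm":21,"hcq":1,"m":2},"j":{"jz":96,"n":38,"u":37,"zb":74},"vf":{"f":23,"h":40,"to":42,"yxq":82},"vj":4}
After op 6 (replace /b/gm 0): {"b":{"f":19,"gm":0,"hcq":1,"m":2},"j":{"jz":96,"n":38,"u":37,"zb":74},"vf":{"f":23,"h":40,"to":42,"yxq":82},"vj":4}
After op 7 (remove /j/u): {"b":{"f":19,"gm":0,"hcq":1,"m":2},"j":{"jz":96,"n":38,"zb":74},"vf":{"f":23,"h":40,"to":42,"yxq":82},"vj":4}
After op 8 (replace /j 8): {"b":{"f":19,"gm":0,"hcq":1,"m":2},"j":8,"vf":{"f":23,"h":40,"to":42,"yxq":82},"vj":4}
After op 9 (add /vf/bbb 43): {"b":{"f":19,"gm":0,"hcq":1,"m":2},"j":8,"vf":{"bbb":43,"f":23,"h":40,"to":42,"yxq":82},"vj":4}
After op 10 (add /b/hu 13): {"b":{"f":19,"gm":0,"hcq":1,"hu":13,"m":2},"j":8,"vf":{"bbb":43,"f":23,"h":40,"to":42,"yxq":82},"vj":4}
After op 11 (replace /j 37): {"b":{"f":19,"gm":0,"hcq":1,"hu":13,"m":2},"j":37,"vf":{"bbb":43,"f":23,"h":40,"to":42,"yxq":82},"vj":4}
After op 12 (remove /vf): {"b":{"f":19,"gm":0,"hcq":1,"hu":13,"m":2},"j":37,"vj":4}
After op 13 (replace /b/hcq 0): {"b":{"f":19,"gm":0,"hcq":0,"hu":13,"m":2},"j":37,"vj":4}
After op 14 (replace /j 8): {"b":{"f":19,"gm":0,"hcq":0,"hu":13,"m":2},"j":8,"vj":4}
After op 15 (add /y 3): {"b":{"f":19,"gm":0,"hcq":0,"hu":13,"m":2},"j":8,"vj":4,"y":3}
After op 16 (remove /b/gm): {"b":{"f":19,"hcq":0,"hu":13,"m":2},"j":8,"vj":4,"y":3}
After op 17 (replace /b/hcq 90): {"b":{"f":19,"hcq":90,"hu":13,"m":2},"j":8,"vj":4,"y":3}
After op 18 (replace /j 9): {"b":{"f":19,"hcq":90,"hu":13,"m":2},"j":9,"vj":4,"y":3}
After op 19 (replace /j 82): {"b":{"f":19,"hcq":90,"hu":13,"m":2},"j":82,"vj":4,"y":3}
After op 20 (add /itm 96): {"b":{"f":19,"hcq":90,"hu":13,"m":2},"itm":96,"j":82,"vj":4,"y":3}
After op 21 (add /itm 69): {"b":{"f":19,"hcq":90,"hu":13,"m":2},"itm":69,"j":82,"vj":4,"y":3}
After op 22 (replace /b/hcq 46): {"b":{"f":19,"hcq":46,"hu":13,"m":2},"itm":69,"j":82,"vj":4,"y":3}
After op 23 (replace /b/hcq 11): {"b":{"f":19,"hcq":11,"hu":13,"m":2},"itm":69,"j":82,"vj":4,"y":3}
Value at /itm: 69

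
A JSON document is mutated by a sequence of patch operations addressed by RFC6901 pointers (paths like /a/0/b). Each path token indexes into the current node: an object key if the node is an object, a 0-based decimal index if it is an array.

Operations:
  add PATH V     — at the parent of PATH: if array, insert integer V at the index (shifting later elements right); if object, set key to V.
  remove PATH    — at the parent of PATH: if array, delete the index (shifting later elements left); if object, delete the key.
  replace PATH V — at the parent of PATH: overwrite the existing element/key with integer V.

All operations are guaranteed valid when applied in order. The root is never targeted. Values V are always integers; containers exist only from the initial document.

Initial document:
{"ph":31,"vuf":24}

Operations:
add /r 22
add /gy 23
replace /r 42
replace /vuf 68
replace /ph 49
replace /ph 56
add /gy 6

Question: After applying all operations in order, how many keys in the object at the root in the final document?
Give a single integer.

After op 1 (add /r 22): {"ph":31,"r":22,"vuf":24}
After op 2 (add /gy 23): {"gy":23,"ph":31,"r":22,"vuf":24}
After op 3 (replace /r 42): {"gy":23,"ph":31,"r":42,"vuf":24}
After op 4 (replace /vuf 68): {"gy":23,"ph":31,"r":42,"vuf":68}
After op 5 (replace /ph 49): {"gy":23,"ph":49,"r":42,"vuf":68}
After op 6 (replace /ph 56): {"gy":23,"ph":56,"r":42,"vuf":68}
After op 7 (add /gy 6): {"gy":6,"ph":56,"r":42,"vuf":68}
Size at the root: 4

Answer: 4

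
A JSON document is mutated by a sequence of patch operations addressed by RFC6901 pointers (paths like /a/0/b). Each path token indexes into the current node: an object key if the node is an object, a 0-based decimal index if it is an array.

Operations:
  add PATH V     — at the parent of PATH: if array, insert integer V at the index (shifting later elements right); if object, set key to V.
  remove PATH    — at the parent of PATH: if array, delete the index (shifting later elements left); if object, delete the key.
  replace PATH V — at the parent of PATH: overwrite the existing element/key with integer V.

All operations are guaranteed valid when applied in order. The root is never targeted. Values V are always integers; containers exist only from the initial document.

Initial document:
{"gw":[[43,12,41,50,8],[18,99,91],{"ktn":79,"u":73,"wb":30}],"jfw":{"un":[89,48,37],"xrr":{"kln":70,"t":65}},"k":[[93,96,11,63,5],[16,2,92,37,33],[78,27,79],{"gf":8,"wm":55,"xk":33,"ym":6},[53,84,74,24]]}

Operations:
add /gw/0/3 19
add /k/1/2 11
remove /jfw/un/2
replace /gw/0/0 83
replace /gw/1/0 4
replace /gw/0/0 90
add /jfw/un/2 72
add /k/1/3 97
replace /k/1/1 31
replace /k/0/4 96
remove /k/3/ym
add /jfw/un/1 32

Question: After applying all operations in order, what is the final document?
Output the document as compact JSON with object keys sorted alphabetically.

Answer: {"gw":[[90,12,41,19,50,8],[4,99,91],{"ktn":79,"u":73,"wb":30}],"jfw":{"un":[89,32,48,72],"xrr":{"kln":70,"t":65}},"k":[[93,96,11,63,96],[16,31,11,97,92,37,33],[78,27,79],{"gf":8,"wm":55,"xk":33},[53,84,74,24]]}

Derivation:
After op 1 (add /gw/0/3 19): {"gw":[[43,12,41,19,50,8],[18,99,91],{"ktn":79,"u":73,"wb":30}],"jfw":{"un":[89,48,37],"xrr":{"kln":70,"t":65}},"k":[[93,96,11,63,5],[16,2,92,37,33],[78,27,79],{"gf":8,"wm":55,"xk":33,"ym":6},[53,84,74,24]]}
After op 2 (add /k/1/2 11): {"gw":[[43,12,41,19,50,8],[18,99,91],{"ktn":79,"u":73,"wb":30}],"jfw":{"un":[89,48,37],"xrr":{"kln":70,"t":65}},"k":[[93,96,11,63,5],[16,2,11,92,37,33],[78,27,79],{"gf":8,"wm":55,"xk":33,"ym":6},[53,84,74,24]]}
After op 3 (remove /jfw/un/2): {"gw":[[43,12,41,19,50,8],[18,99,91],{"ktn":79,"u":73,"wb":30}],"jfw":{"un":[89,48],"xrr":{"kln":70,"t":65}},"k":[[93,96,11,63,5],[16,2,11,92,37,33],[78,27,79],{"gf":8,"wm":55,"xk":33,"ym":6},[53,84,74,24]]}
After op 4 (replace /gw/0/0 83): {"gw":[[83,12,41,19,50,8],[18,99,91],{"ktn":79,"u":73,"wb":30}],"jfw":{"un":[89,48],"xrr":{"kln":70,"t":65}},"k":[[93,96,11,63,5],[16,2,11,92,37,33],[78,27,79],{"gf":8,"wm":55,"xk":33,"ym":6},[53,84,74,24]]}
After op 5 (replace /gw/1/0 4): {"gw":[[83,12,41,19,50,8],[4,99,91],{"ktn":79,"u":73,"wb":30}],"jfw":{"un":[89,48],"xrr":{"kln":70,"t":65}},"k":[[93,96,11,63,5],[16,2,11,92,37,33],[78,27,79],{"gf":8,"wm":55,"xk":33,"ym":6},[53,84,74,24]]}
After op 6 (replace /gw/0/0 90): {"gw":[[90,12,41,19,50,8],[4,99,91],{"ktn":79,"u":73,"wb":30}],"jfw":{"un":[89,48],"xrr":{"kln":70,"t":65}},"k":[[93,96,11,63,5],[16,2,11,92,37,33],[78,27,79],{"gf":8,"wm":55,"xk":33,"ym":6},[53,84,74,24]]}
After op 7 (add /jfw/un/2 72): {"gw":[[90,12,41,19,50,8],[4,99,91],{"ktn":79,"u":73,"wb":30}],"jfw":{"un":[89,48,72],"xrr":{"kln":70,"t":65}},"k":[[93,96,11,63,5],[16,2,11,92,37,33],[78,27,79],{"gf":8,"wm":55,"xk":33,"ym":6},[53,84,74,24]]}
After op 8 (add /k/1/3 97): {"gw":[[90,12,41,19,50,8],[4,99,91],{"ktn":79,"u":73,"wb":30}],"jfw":{"un":[89,48,72],"xrr":{"kln":70,"t":65}},"k":[[93,96,11,63,5],[16,2,11,97,92,37,33],[78,27,79],{"gf":8,"wm":55,"xk":33,"ym":6},[53,84,74,24]]}
After op 9 (replace /k/1/1 31): {"gw":[[90,12,41,19,50,8],[4,99,91],{"ktn":79,"u":73,"wb":30}],"jfw":{"un":[89,48,72],"xrr":{"kln":70,"t":65}},"k":[[93,96,11,63,5],[16,31,11,97,92,37,33],[78,27,79],{"gf":8,"wm":55,"xk":33,"ym":6},[53,84,74,24]]}
After op 10 (replace /k/0/4 96): {"gw":[[90,12,41,19,50,8],[4,99,91],{"ktn":79,"u":73,"wb":30}],"jfw":{"un":[89,48,72],"xrr":{"kln":70,"t":65}},"k":[[93,96,11,63,96],[16,31,11,97,92,37,33],[78,27,79],{"gf":8,"wm":55,"xk":33,"ym":6},[53,84,74,24]]}
After op 11 (remove /k/3/ym): {"gw":[[90,12,41,19,50,8],[4,99,91],{"ktn":79,"u":73,"wb":30}],"jfw":{"un":[89,48,72],"xrr":{"kln":70,"t":65}},"k":[[93,96,11,63,96],[16,31,11,97,92,37,33],[78,27,79],{"gf":8,"wm":55,"xk":33},[53,84,74,24]]}
After op 12 (add /jfw/un/1 32): {"gw":[[90,12,41,19,50,8],[4,99,91],{"ktn":79,"u":73,"wb":30}],"jfw":{"un":[89,32,48,72],"xrr":{"kln":70,"t":65}},"k":[[93,96,11,63,96],[16,31,11,97,92,37,33],[78,27,79],{"gf":8,"wm":55,"xk":33},[53,84,74,24]]}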